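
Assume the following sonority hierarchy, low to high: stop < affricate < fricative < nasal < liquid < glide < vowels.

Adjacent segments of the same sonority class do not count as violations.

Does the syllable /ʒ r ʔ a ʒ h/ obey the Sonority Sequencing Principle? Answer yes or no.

Onset: /ʒ/ is a fricative (sonority 3), /r/ is a liquid (sonority 5), /ʔ/ is a stop (sonority 1); then the nucleus /a/ (sonority 7).
Onset profile 3-5-1-7 — does not rise throughout.
Coda: /ʒ/ is a fricative (sonority 3), /h/ is a fricative (sonority 3).
Coda profile 7-3-3 — falls from the nucleus.

no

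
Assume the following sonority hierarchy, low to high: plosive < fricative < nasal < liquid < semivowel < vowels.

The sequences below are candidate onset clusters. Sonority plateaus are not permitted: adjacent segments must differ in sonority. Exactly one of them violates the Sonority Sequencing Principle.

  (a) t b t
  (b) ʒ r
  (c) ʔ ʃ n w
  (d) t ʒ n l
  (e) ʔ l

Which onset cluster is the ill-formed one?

(a) 1-1-1 → violates
(b) 2-4 → obeys
(c) 1-2-3-5 → obeys
(d) 1-2-3-4 → obeys
(e) 1-4 → obeys

a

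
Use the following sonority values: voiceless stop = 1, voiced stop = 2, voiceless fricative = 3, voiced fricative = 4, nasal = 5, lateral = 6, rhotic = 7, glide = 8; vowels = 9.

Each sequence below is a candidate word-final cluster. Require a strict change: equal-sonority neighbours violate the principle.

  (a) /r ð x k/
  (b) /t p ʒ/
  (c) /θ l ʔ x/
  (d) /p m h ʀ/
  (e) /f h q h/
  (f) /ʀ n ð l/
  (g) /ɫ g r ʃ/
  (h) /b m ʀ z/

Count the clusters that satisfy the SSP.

(a) sonority 7-4-3-1: well-formed.
(b) sonority 1-1-4: ill-formed.
(c) sonority 3-6-1-3: ill-formed.
(d) sonority 1-5-3-7: ill-formed.
(e) sonority 3-3-1-3: ill-formed.
(f) sonority 7-5-4-6: ill-formed.
(g) sonority 6-2-7-3: ill-formed.
(h) sonority 2-5-7-4: ill-formed.

1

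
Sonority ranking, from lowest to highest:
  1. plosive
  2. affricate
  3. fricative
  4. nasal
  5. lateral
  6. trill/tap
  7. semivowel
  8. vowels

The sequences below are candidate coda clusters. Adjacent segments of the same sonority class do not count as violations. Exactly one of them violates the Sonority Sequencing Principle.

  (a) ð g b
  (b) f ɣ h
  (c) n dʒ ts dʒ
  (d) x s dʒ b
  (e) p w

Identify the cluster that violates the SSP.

(a) ð g b: profile 3-1-1 — obeys.
(b) f ɣ h: profile 3-3-3 — obeys.
(c) n dʒ ts dʒ: profile 4-2-2-2 — obeys.
(d) x s dʒ b: profile 3-3-2-1 — obeys.
(e) p w: profile 1-7 — violates.

e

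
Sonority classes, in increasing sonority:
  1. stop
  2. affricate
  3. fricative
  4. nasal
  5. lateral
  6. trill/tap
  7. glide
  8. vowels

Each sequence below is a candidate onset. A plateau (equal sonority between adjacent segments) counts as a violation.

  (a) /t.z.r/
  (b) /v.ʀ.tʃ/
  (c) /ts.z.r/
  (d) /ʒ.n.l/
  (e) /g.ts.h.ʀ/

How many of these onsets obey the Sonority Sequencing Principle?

(a) /t.z.r/: profile 1-3-6 — obeys.
(b) /v.ʀ.tʃ/: profile 3-6-2 — violates.
(c) /ts.z.r/: profile 2-3-6 — obeys.
(d) /ʒ.n.l/: profile 3-4-5 — obeys.
(e) /g.ts.h.ʀ/: profile 1-2-3-6 — obeys.

4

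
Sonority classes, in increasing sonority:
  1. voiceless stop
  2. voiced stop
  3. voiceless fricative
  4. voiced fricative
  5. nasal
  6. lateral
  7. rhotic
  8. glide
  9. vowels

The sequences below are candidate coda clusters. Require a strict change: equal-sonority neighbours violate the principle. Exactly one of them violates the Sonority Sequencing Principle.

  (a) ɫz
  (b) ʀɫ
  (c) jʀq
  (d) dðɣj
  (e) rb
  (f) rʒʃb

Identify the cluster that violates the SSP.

d

(a) 6-4 → obeys
(b) 7-6 → obeys
(c) 8-7-1 → obeys
(d) 2-4-4-8 → violates
(e) 7-2 → obeys
(f) 7-4-3-2 → obeys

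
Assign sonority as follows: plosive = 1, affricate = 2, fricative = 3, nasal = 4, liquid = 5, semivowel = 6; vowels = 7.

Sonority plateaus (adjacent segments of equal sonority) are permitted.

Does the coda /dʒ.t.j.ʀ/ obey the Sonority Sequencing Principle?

no

/dʒ/ — affricate, sonority 2.
/t/ — plosive, sonority 1.
/j/ — semivowel, sonority 6.
/ʀ/ — liquid, sonority 5.
The profile is 2-1-6-5. Between /t/ (1) and /j/ (6) sonority does not fall, so the cluster violates the SSP.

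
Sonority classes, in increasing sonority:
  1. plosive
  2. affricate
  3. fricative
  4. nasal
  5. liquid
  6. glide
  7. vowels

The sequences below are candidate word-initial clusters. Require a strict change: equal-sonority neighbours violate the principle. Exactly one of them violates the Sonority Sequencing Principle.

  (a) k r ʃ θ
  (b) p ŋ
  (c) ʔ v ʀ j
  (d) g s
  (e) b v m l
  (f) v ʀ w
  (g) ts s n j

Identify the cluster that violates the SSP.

a

(a) sonority 1-5-3-3: ill-formed.
(b) sonority 1-4: well-formed.
(c) sonority 1-3-5-6: well-formed.
(d) sonority 1-3: well-formed.
(e) sonority 1-3-4-5: well-formed.
(f) sonority 3-5-6: well-formed.
(g) sonority 2-3-4-6: well-formed.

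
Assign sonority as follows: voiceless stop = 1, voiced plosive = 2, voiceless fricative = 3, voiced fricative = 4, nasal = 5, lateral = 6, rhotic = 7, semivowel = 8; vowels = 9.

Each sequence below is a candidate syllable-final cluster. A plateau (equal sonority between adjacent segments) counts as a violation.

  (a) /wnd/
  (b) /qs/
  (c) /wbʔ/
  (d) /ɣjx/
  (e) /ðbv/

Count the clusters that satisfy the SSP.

2

(a) sonority 8-5-2: well-formed.
(b) sonority 1-3: ill-formed.
(c) sonority 8-2-1: well-formed.
(d) sonority 4-8-3: ill-formed.
(e) sonority 4-2-4: ill-formed.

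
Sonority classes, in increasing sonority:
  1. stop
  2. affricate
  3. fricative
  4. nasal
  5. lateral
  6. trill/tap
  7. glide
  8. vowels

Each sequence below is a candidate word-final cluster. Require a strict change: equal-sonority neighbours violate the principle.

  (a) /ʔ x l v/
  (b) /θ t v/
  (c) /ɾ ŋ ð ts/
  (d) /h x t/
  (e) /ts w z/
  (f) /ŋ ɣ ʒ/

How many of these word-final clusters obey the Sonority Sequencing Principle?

(a) sonority 1-3-5-3: ill-formed.
(b) sonority 3-1-3: ill-formed.
(c) sonority 6-4-3-2: well-formed.
(d) sonority 3-3-1: ill-formed.
(e) sonority 2-7-3: ill-formed.
(f) sonority 4-3-3: ill-formed.

1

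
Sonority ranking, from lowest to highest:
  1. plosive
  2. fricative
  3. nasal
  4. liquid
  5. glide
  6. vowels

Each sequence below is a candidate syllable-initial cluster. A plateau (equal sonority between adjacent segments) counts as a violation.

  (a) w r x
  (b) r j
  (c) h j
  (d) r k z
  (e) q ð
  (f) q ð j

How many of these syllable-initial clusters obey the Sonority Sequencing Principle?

4

(a) w r x: profile 5-4-2 — violates.
(b) r j: profile 4-5 — obeys.
(c) h j: profile 2-5 — obeys.
(d) r k z: profile 4-1-2 — violates.
(e) q ð: profile 1-2 — obeys.
(f) q ð j: profile 1-2-5 — obeys.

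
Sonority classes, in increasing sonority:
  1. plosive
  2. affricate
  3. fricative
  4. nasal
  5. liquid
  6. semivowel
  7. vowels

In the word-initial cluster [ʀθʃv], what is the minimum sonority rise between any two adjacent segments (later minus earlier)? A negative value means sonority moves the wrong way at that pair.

-2

/ʀ/ is a liquid (sonority 5).
/θ/ is a fricative (sonority 3).
/ʃ/ is a fricative (sonority 3).
/v/ is a fricative (sonority 3).
/ʀ/→/θ/: change -2.
/θ/→/ʃ/: change +0.
/ʃ/→/v/: change +0.
Minimum = -2.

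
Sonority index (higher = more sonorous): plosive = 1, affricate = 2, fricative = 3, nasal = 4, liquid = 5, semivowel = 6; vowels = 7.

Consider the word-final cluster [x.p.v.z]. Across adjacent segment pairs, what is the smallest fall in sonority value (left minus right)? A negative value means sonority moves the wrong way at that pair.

/x/: fricative = 3.
/p/: plosive = 1.
/v/: fricative = 3.
/z/: fricative = 3.
/x/→/p/: change +2.
/p/→/v/: change -2.
/v/→/z/: change +0.
Minimum = -2.

-2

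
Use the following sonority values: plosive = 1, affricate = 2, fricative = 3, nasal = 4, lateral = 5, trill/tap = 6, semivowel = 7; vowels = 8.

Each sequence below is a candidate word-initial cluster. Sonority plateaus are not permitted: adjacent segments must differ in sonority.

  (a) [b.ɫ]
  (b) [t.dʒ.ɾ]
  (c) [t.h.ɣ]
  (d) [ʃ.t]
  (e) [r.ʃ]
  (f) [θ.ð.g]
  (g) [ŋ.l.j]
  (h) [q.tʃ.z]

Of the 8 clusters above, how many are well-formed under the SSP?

(a) sonority 1-5: well-formed.
(b) sonority 1-2-6: well-formed.
(c) sonority 1-3-3: ill-formed.
(d) sonority 3-1: ill-formed.
(e) sonority 6-3: ill-formed.
(f) sonority 3-3-1: ill-formed.
(g) sonority 4-5-7: well-formed.
(h) sonority 1-2-3: well-formed.

4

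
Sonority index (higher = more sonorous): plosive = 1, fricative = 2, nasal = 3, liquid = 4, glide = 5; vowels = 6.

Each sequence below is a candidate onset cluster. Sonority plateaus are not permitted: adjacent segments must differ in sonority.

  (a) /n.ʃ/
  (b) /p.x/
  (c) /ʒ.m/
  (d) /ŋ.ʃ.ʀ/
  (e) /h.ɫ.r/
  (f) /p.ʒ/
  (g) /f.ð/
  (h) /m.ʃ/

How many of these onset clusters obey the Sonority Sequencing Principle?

3

(a) 3-2 → violates
(b) 1-2 → obeys
(c) 2-3 → obeys
(d) 3-2-4 → violates
(e) 2-4-4 → violates
(f) 1-2 → obeys
(g) 2-2 → violates
(h) 3-2 → violates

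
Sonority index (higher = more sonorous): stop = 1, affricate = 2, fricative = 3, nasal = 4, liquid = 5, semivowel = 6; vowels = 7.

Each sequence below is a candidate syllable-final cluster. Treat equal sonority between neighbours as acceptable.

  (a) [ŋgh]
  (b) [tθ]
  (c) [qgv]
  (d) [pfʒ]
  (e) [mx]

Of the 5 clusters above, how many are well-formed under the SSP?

1

(a) sonority 4-1-3: ill-formed.
(b) sonority 1-3: ill-formed.
(c) sonority 1-1-3: ill-formed.
(d) sonority 1-3-3: ill-formed.
(e) sonority 4-3: well-formed.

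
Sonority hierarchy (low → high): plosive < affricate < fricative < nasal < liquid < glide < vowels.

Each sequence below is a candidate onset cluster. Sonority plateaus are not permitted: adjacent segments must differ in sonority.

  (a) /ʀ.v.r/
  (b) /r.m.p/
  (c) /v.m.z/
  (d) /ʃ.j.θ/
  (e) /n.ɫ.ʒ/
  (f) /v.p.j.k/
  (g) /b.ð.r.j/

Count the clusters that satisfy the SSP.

1

(a) sonority 5-3-5: ill-formed.
(b) sonority 5-4-1: ill-formed.
(c) sonority 3-4-3: ill-formed.
(d) sonority 3-6-3: ill-formed.
(e) sonority 4-5-3: ill-formed.
(f) sonority 3-1-6-1: ill-formed.
(g) sonority 1-3-5-6: well-formed.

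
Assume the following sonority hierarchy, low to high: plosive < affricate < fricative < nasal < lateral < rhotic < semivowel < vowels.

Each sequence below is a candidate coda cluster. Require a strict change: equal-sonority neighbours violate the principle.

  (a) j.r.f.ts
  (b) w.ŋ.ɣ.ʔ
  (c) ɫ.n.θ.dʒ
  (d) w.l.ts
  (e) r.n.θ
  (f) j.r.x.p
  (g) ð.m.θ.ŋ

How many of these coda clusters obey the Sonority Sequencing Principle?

(a) sonority 7-6-3-2: well-formed.
(b) sonority 7-4-3-1: well-formed.
(c) sonority 5-4-3-2: well-formed.
(d) sonority 7-5-2: well-formed.
(e) sonority 6-4-3: well-formed.
(f) sonority 7-6-3-1: well-formed.
(g) sonority 3-4-3-4: ill-formed.

6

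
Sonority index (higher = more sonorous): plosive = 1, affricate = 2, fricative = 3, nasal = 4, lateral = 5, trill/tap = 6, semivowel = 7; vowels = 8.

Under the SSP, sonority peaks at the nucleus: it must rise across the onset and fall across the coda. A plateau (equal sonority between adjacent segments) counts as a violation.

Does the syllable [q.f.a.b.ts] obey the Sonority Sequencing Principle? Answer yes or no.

Onset: /q/ is a plosive (sonority 1), /f/ is a fricative (sonority 3); then the nucleus /a/ (sonority 8).
Onset profile 1-3-8 — rises to the nucleus.
Coda: /b/ is a plosive (sonority 1), /ts/ is an affricate (sonority 2).
Coda profile 8-1-2 — does not strictly fall throughout.

no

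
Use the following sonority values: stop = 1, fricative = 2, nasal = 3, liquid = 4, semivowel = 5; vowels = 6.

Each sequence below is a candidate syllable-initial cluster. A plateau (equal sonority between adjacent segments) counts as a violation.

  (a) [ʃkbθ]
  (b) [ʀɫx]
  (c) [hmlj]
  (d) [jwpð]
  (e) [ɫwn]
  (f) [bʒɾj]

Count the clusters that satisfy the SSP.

2

(a) 2-1-1-2 → violates
(b) 4-4-2 → violates
(c) 2-3-4-5 → obeys
(d) 5-5-1-2 → violates
(e) 4-5-3 → violates
(f) 1-2-4-5 → obeys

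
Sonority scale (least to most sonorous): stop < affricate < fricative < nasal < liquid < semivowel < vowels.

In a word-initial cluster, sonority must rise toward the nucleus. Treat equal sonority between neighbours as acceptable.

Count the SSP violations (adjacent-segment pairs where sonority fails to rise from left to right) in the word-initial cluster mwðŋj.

/m/ is a nasal (sonority 4).
/w/ is a semivowel (sonority 6).
/ð/ is a fricative (sonority 3).
/ŋ/ is a nasal (sonority 4).
/j/ is a semivowel (sonority 6).
/m/→/w/: 4→6 (rises) — ok.
/w/→/ð/: 6→3 (does not rise) — violation.
/ð/→/ŋ/: 3→4 (rises) — ok.
/ŋ/→/j/: 4→6 (rises) — ok.

1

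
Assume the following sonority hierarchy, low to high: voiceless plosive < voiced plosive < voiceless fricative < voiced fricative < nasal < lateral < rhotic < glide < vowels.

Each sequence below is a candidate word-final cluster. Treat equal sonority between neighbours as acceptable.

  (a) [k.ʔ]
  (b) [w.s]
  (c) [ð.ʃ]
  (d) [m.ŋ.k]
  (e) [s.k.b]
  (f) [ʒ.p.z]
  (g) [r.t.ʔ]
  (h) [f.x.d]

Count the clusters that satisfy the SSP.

6

(a) [k.ʔ]: profile 1-1 — obeys.
(b) [w.s]: profile 8-3 — obeys.
(c) [ð.ʃ]: profile 4-3 — obeys.
(d) [m.ŋ.k]: profile 5-5-1 — obeys.
(e) [s.k.b]: profile 3-1-2 — violates.
(f) [ʒ.p.z]: profile 4-1-4 — violates.
(g) [r.t.ʔ]: profile 7-1-1 — obeys.
(h) [f.x.d]: profile 3-3-2 — obeys.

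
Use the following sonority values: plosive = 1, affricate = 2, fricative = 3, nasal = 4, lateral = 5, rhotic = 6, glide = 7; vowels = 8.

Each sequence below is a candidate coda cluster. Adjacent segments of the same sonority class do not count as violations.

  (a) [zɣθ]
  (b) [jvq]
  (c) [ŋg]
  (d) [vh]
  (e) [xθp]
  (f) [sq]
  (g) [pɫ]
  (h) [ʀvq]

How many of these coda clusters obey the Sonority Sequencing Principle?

(a) sonority 3-3-3: well-formed.
(b) sonority 7-3-1: well-formed.
(c) sonority 4-1: well-formed.
(d) sonority 3-3: well-formed.
(e) sonority 3-3-1: well-formed.
(f) sonority 3-1: well-formed.
(g) sonority 1-5: ill-formed.
(h) sonority 6-3-1: well-formed.

7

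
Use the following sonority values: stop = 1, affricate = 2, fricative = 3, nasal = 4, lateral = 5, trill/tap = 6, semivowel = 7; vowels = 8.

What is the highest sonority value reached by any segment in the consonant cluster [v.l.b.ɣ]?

/v/: fricative = 3.
/l/: lateral = 5.
/b/: stop = 1.
/ɣ/: fricative = 3.
The maximum is 5.

5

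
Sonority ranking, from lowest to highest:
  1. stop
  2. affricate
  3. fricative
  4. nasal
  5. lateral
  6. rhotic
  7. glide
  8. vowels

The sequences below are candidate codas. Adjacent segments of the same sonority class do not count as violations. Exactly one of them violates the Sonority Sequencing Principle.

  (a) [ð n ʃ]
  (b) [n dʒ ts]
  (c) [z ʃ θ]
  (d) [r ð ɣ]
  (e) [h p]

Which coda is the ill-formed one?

a

(a) sonority 3-4-3: ill-formed.
(b) sonority 4-2-2: well-formed.
(c) sonority 3-3-3: well-formed.
(d) sonority 6-3-3: well-formed.
(e) sonority 3-1: well-formed.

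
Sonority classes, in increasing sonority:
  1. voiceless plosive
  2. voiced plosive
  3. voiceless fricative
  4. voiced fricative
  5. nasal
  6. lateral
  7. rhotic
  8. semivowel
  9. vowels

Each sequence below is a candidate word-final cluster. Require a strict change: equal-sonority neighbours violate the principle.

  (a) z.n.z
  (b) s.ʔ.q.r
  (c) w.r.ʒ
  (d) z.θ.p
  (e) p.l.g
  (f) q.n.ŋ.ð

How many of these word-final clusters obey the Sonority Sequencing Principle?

(a) sonority 4-5-4: ill-formed.
(b) sonority 3-1-1-7: ill-formed.
(c) sonority 8-7-4: well-formed.
(d) sonority 4-3-1: well-formed.
(e) sonority 1-6-2: ill-formed.
(f) sonority 1-5-5-4: ill-formed.

2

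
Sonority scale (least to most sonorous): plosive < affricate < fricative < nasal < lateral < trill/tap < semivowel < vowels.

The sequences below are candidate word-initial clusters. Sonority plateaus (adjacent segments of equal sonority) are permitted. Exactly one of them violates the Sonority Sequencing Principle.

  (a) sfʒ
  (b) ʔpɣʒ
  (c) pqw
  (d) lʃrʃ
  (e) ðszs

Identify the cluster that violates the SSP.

d

(a) sonority 3-3-3: well-formed.
(b) sonority 1-1-3-3: well-formed.
(c) sonority 1-1-7: well-formed.
(d) sonority 5-3-6-3: ill-formed.
(e) sonority 3-3-3-3: well-formed.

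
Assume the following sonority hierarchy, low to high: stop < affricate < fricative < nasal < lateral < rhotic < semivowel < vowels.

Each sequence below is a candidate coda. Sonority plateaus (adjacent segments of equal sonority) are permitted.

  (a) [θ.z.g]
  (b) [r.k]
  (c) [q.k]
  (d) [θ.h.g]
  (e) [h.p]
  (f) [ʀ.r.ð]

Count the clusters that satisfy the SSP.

6

(a) [θ.z.g]: profile 3-3-1 — obeys.
(b) [r.k]: profile 6-1 — obeys.
(c) [q.k]: profile 1-1 — obeys.
(d) [θ.h.g]: profile 3-3-1 — obeys.
(e) [h.p]: profile 3-1 — obeys.
(f) [ʀ.r.ð]: profile 6-6-3 — obeys.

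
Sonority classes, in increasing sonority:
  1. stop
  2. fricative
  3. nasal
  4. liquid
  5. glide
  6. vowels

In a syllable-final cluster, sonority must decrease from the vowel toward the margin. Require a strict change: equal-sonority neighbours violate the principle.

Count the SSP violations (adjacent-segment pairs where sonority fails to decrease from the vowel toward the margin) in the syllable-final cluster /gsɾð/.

2

/g/ — stop, sonority 1.
/s/ — fricative, sonority 2.
/ɾ/ — liquid, sonority 4.
/ð/ — fricative, sonority 2.
/g/→/s/: 1→2 (does not fall) — violation.
/s/→/ɾ/: 2→4 (does not fall) — violation.
/ɾ/→/ð/: 4→2 (falls) — ok.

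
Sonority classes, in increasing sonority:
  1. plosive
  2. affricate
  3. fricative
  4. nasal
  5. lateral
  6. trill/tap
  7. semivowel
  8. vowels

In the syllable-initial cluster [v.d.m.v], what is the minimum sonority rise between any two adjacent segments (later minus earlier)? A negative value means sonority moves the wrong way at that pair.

/v/ is a fricative (sonority 3).
/d/ is a plosive (sonority 1).
/m/ is a nasal (sonority 4).
/v/ is a fricative (sonority 3).
/v/→/d/: change -2.
/d/→/m/: change +3.
/m/→/v/: change -1.
Minimum = -2.

-2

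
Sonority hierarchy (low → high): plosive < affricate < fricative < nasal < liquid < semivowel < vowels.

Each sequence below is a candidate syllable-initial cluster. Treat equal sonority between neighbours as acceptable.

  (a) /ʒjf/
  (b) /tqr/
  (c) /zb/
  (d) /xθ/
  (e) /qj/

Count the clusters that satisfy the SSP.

3

(a) sonority 3-6-3: ill-formed.
(b) sonority 1-1-5: well-formed.
(c) sonority 3-1: ill-formed.
(d) sonority 3-3: well-formed.
(e) sonority 1-6: well-formed.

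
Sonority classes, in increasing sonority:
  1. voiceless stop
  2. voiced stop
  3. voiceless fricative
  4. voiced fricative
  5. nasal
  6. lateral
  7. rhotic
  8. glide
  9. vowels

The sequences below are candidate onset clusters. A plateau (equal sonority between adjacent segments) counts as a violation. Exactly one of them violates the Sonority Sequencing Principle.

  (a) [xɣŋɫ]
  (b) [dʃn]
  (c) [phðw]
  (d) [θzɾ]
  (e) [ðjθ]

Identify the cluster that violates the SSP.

e

(a) 3-4-5-6 → obeys
(b) 2-3-5 → obeys
(c) 1-3-4-8 → obeys
(d) 3-4-7 → obeys
(e) 4-8-3 → violates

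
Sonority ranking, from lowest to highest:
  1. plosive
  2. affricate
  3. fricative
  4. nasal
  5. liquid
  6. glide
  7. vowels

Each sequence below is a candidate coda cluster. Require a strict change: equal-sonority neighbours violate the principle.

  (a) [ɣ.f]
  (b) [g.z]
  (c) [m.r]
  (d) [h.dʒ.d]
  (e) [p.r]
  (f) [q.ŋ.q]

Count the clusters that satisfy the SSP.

1

(a) 3-3 → violates
(b) 1-3 → violates
(c) 4-5 → violates
(d) 3-2-1 → obeys
(e) 1-5 → violates
(f) 1-4-1 → violates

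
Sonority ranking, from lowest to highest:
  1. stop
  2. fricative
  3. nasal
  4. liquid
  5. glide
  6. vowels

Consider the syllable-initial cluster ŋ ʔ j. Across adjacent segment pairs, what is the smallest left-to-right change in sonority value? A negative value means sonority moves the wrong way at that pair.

/ŋ/ — nasal, sonority 3.
/ʔ/ — stop, sonority 1.
/j/ — glide, sonority 5.
/ŋ/→/ʔ/: change -2.
/ʔ/→/j/: change +4.
Minimum = -2.

-2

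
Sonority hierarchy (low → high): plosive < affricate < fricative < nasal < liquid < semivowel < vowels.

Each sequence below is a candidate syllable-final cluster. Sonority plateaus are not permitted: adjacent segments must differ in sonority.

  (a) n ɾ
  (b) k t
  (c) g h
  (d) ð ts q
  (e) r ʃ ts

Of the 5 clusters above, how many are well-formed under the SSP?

2

(a) 4-5 → violates
(b) 1-1 → violates
(c) 1-3 → violates
(d) 3-2-1 → obeys
(e) 5-3-2 → obeys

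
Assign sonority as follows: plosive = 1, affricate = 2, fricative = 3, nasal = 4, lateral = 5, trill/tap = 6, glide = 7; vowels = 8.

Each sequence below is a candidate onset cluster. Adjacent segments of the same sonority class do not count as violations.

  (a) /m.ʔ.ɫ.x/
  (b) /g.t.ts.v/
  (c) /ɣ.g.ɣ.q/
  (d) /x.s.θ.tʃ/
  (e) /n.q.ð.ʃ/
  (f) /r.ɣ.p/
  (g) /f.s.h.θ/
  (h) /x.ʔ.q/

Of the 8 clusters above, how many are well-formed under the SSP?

(a) sonority 4-1-5-3: ill-formed.
(b) sonority 1-1-2-3: well-formed.
(c) sonority 3-1-3-1: ill-formed.
(d) sonority 3-3-3-2: ill-formed.
(e) sonority 4-1-3-3: ill-formed.
(f) sonority 6-3-1: ill-formed.
(g) sonority 3-3-3-3: well-formed.
(h) sonority 3-1-1: ill-formed.

2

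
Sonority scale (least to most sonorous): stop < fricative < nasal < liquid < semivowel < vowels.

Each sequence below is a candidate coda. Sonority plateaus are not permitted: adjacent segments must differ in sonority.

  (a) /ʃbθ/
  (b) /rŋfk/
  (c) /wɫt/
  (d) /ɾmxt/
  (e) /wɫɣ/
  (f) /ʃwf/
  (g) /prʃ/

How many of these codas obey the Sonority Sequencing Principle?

(a) /ʃbθ/: profile 2-1-2 — violates.
(b) /rŋfk/: profile 4-3-2-1 — obeys.
(c) /wɫt/: profile 5-4-1 — obeys.
(d) /ɾmxt/: profile 4-3-2-1 — obeys.
(e) /wɫɣ/: profile 5-4-2 — obeys.
(f) /ʃwf/: profile 2-5-2 — violates.
(g) /prʃ/: profile 1-4-2 — violates.

4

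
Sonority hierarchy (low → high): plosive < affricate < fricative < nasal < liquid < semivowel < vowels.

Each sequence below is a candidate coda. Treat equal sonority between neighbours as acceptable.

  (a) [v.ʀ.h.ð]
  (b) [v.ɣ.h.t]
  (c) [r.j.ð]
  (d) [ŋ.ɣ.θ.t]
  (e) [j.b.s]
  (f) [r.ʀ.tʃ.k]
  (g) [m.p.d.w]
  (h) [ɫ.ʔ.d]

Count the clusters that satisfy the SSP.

(a) [v.ʀ.h.ð]: profile 3-5-3-3 — violates.
(b) [v.ɣ.h.t]: profile 3-3-3-1 — obeys.
(c) [r.j.ð]: profile 5-6-3 — violates.
(d) [ŋ.ɣ.θ.t]: profile 4-3-3-1 — obeys.
(e) [j.b.s]: profile 6-1-3 — violates.
(f) [r.ʀ.tʃ.k]: profile 5-5-2-1 — obeys.
(g) [m.p.d.w]: profile 4-1-1-6 — violates.
(h) [ɫ.ʔ.d]: profile 5-1-1 — obeys.

4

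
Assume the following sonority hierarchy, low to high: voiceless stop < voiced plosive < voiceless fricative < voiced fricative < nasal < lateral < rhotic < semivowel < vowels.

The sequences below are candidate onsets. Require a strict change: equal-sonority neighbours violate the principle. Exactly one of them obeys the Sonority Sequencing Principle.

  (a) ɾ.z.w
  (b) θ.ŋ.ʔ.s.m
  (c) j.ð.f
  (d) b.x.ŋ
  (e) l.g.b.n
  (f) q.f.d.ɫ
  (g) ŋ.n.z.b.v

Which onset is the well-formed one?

(a) sonority 7-4-8: ill-formed.
(b) sonority 3-5-1-3-5: ill-formed.
(c) sonority 8-4-3: ill-formed.
(d) sonority 2-3-5: well-formed.
(e) sonority 6-2-2-5: ill-formed.
(f) sonority 1-3-2-6: ill-formed.
(g) sonority 5-5-4-2-4: ill-formed.

d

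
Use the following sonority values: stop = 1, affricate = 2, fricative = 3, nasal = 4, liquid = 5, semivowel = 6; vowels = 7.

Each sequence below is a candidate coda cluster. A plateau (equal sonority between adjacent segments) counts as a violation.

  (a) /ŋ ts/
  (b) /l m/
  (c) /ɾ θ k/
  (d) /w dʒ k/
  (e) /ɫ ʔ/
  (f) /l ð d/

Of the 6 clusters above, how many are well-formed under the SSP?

6

(a) /ŋ ts/: profile 4-2 — obeys.
(b) /l m/: profile 5-4 — obeys.
(c) /ɾ θ k/: profile 5-3-1 — obeys.
(d) /w dʒ k/: profile 6-2-1 — obeys.
(e) /ɫ ʔ/: profile 5-1 — obeys.
(f) /l ð d/: profile 5-3-1 — obeys.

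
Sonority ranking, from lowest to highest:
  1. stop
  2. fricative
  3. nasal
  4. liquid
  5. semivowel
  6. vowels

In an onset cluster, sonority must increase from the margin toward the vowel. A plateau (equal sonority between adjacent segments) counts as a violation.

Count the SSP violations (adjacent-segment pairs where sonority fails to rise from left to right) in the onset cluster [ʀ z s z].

/ʀ/: liquid = 4.
/z/: fricative = 2.
/s/: fricative = 2.
/z/: fricative = 2.
/ʀ/→/z/: 4→2 (does not rise) — violation.
/z/→/s/: 2→2 (plateau) — violation.
/s/→/z/: 2→2 (plateau) — violation.

3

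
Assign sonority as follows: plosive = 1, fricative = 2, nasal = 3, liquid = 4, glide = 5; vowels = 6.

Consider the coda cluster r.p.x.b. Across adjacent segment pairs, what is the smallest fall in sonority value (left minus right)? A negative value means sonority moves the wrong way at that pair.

/r/ — liquid, sonority 4.
/p/ — plosive, sonority 1.
/x/ — fricative, sonority 2.
/b/ — plosive, sonority 1.
/r/→/p/: change +3.
/p/→/x/: change -1.
/x/→/b/: change +1.
Minimum = -1.

-1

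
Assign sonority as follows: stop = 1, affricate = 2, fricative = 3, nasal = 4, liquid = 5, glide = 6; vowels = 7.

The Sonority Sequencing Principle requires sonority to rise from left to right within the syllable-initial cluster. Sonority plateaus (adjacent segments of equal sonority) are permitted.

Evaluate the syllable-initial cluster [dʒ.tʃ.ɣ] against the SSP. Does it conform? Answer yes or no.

/dʒ/: affricate = 2.
/tʃ/: affricate = 2.
/ɣ/: fricative = 3.
The profile 2-2-3 is non-decreasing (plateaus allowed), so the syllable-initial cluster satisfies the SSP.

yes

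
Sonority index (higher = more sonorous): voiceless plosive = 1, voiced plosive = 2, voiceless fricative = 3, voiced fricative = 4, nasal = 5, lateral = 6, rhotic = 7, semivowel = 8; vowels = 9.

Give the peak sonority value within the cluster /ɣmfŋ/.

5

/ɣ/ — voiced fricative, sonority 4.
/m/ — nasal, sonority 5.
/f/ — voiceless fricative, sonority 3.
/ŋ/ — nasal, sonority 5.
The maximum is 5.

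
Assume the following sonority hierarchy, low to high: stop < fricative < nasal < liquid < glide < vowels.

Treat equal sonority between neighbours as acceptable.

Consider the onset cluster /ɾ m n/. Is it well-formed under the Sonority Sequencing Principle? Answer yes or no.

/ɾ/ is a liquid (sonority 4).
/m/ is a nasal (sonority 3).
/n/ is a nasal (sonority 3).
The profile is 4-3-3. Between /ɾ/ (4) and /m/ (3) sonority does not rise, so the cluster violates the SSP.

no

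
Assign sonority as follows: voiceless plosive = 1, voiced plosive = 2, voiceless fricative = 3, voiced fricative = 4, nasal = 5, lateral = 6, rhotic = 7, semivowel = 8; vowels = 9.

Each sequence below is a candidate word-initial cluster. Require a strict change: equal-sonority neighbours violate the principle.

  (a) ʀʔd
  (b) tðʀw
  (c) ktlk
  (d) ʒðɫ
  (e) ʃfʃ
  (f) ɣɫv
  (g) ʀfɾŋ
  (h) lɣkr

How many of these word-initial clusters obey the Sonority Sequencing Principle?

1

(a) 7-1-2 → violates
(b) 1-4-7-8 → obeys
(c) 1-1-6-1 → violates
(d) 4-4-6 → violates
(e) 3-3-3 → violates
(f) 4-6-4 → violates
(g) 7-3-7-5 → violates
(h) 6-4-1-7 → violates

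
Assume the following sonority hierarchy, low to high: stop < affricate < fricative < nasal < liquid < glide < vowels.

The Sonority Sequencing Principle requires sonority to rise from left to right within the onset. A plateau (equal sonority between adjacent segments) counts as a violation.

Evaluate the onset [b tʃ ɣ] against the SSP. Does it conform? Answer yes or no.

yes

/b/ is a stop (sonority 1).
/tʃ/ is an affricate (sonority 2).
/ɣ/ is a fricative (sonority 3).
The profile 1-2-3 strictly rises, so the onset satisfies the SSP.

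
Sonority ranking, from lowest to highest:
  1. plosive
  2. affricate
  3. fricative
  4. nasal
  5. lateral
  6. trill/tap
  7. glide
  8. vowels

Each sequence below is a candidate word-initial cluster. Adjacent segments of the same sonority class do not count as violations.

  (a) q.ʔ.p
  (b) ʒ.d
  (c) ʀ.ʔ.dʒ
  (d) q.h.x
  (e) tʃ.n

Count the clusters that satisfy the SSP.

3

(a) q.ʔ.p: profile 1-1-1 — obeys.
(b) ʒ.d: profile 3-1 — violates.
(c) ʀ.ʔ.dʒ: profile 6-1-2 — violates.
(d) q.h.x: profile 1-3-3 — obeys.
(e) tʃ.n: profile 2-4 — obeys.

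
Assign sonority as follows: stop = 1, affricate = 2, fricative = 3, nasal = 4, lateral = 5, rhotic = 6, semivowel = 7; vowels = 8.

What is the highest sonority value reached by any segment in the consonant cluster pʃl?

/p/: stop = 1.
/ʃ/: fricative = 3.
/l/: lateral = 5.
The maximum is 5.

5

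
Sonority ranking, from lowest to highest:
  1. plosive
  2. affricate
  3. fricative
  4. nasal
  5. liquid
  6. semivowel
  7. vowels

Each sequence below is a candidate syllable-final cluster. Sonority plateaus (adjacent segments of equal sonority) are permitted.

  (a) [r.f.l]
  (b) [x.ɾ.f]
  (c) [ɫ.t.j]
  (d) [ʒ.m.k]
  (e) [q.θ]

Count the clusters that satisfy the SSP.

0

(a) [r.f.l]: profile 5-3-5 — violates.
(b) [x.ɾ.f]: profile 3-5-3 — violates.
(c) [ɫ.t.j]: profile 5-1-6 — violates.
(d) [ʒ.m.k]: profile 3-4-1 — violates.
(e) [q.θ]: profile 1-3 — violates.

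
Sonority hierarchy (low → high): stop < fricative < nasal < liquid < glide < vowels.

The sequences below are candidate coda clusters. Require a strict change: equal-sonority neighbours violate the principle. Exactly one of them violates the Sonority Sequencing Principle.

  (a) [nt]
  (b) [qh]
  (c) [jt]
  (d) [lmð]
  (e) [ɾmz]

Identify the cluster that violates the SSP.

(a) [nt]: profile 3-1 — obeys.
(b) [qh]: profile 1-2 — violates.
(c) [jt]: profile 5-1 — obeys.
(d) [lmð]: profile 4-3-2 — obeys.
(e) [ɾmz]: profile 4-3-2 — obeys.

b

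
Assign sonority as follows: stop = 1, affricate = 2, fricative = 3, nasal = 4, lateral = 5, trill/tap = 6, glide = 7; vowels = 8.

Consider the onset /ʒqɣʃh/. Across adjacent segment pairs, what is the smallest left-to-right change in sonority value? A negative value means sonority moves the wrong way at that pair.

/ʒ/ is a fricative (sonority 3).
/q/ is a stop (sonority 1).
/ɣ/ is a fricative (sonority 3).
/ʃ/ is a fricative (sonority 3).
/h/ is a fricative (sonority 3).
/ʒ/→/q/: change -2.
/q/→/ɣ/: change +2.
/ɣ/→/ʃ/: change +0.
/ʃ/→/h/: change +0.
Minimum = -2.

-2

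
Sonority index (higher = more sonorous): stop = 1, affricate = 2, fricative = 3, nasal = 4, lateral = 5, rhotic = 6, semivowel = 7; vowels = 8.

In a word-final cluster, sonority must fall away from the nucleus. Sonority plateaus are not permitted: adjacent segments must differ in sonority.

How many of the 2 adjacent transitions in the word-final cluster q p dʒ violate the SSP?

2

/q/ — stop, sonority 1.
/p/ — stop, sonority 1.
/dʒ/ — affricate, sonority 2.
/q/→/p/: 1→1 (plateau) — violation.
/p/→/dʒ/: 1→2 (does not fall) — violation.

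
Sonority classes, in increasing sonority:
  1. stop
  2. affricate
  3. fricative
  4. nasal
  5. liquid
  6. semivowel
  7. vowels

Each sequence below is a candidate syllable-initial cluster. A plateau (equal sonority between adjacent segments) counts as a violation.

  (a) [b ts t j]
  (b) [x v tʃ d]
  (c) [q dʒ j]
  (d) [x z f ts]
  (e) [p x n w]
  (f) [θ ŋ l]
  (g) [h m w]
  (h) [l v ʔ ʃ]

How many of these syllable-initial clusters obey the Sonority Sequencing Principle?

4

(a) sonority 1-2-1-6: ill-formed.
(b) sonority 3-3-2-1: ill-formed.
(c) sonority 1-2-6: well-formed.
(d) sonority 3-3-3-2: ill-formed.
(e) sonority 1-3-4-6: well-formed.
(f) sonority 3-4-5: well-formed.
(g) sonority 3-4-6: well-formed.
(h) sonority 5-3-1-3: ill-formed.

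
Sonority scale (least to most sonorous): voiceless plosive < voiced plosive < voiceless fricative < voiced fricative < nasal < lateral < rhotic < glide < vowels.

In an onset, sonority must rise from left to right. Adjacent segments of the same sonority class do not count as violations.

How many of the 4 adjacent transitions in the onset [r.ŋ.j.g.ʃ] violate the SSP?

2

/r/ — rhotic, sonority 7.
/ŋ/ — nasal, sonority 5.
/j/ — glide, sonority 8.
/g/ — voiced plosive, sonority 2.
/ʃ/ — voiceless fricative, sonority 3.
/r/→/ŋ/: 7→5 (does not rise) — violation.
/ŋ/→/j/: 5→8 (rises) — ok.
/j/→/g/: 8→2 (does not rise) — violation.
/g/→/ʃ/: 2→3 (rises) — ok.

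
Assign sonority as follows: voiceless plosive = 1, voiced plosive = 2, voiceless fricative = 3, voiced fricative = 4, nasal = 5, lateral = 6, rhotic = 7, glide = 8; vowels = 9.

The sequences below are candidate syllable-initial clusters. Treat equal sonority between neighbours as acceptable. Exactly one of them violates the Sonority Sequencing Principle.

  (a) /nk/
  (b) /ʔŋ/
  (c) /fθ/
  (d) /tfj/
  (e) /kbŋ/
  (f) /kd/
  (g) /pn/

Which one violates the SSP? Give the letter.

(a) /nk/: profile 5-1 — violates.
(b) /ʔŋ/: profile 1-5 — obeys.
(c) /fθ/: profile 3-3 — obeys.
(d) /tfj/: profile 1-3-8 — obeys.
(e) /kbŋ/: profile 1-2-5 — obeys.
(f) /kd/: profile 1-2 — obeys.
(g) /pn/: profile 1-5 — obeys.

a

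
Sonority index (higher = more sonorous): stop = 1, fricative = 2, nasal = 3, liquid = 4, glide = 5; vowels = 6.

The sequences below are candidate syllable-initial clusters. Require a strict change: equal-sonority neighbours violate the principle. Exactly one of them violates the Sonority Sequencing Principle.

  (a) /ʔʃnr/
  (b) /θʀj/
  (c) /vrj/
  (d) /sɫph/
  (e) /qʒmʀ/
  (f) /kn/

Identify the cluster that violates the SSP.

d

(a) sonority 1-2-3-4: well-formed.
(b) sonority 2-4-5: well-formed.
(c) sonority 2-4-5: well-formed.
(d) sonority 2-4-1-2: ill-formed.
(e) sonority 1-2-3-4: well-formed.
(f) sonority 1-3: well-formed.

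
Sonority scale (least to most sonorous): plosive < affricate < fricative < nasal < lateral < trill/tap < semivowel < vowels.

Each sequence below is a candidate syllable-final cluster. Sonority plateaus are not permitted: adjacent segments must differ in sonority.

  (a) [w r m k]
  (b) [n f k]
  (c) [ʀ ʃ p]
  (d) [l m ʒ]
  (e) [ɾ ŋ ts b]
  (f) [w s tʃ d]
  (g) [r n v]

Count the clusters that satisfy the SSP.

(a) [w r m k]: profile 7-6-4-1 — obeys.
(b) [n f k]: profile 4-3-1 — obeys.
(c) [ʀ ʃ p]: profile 6-3-1 — obeys.
(d) [l m ʒ]: profile 5-4-3 — obeys.
(e) [ɾ ŋ ts b]: profile 6-4-2-1 — obeys.
(f) [w s tʃ d]: profile 7-3-2-1 — obeys.
(g) [r n v]: profile 6-4-3 — obeys.

7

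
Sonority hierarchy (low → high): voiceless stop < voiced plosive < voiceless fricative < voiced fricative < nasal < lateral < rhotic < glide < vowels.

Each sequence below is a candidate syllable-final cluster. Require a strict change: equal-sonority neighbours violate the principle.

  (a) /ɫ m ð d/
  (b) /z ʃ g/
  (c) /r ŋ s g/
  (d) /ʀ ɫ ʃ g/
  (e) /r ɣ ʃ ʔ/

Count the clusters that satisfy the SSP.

(a) sonority 6-5-4-2: well-formed.
(b) sonority 4-3-2: well-formed.
(c) sonority 7-5-3-2: well-formed.
(d) sonority 7-6-3-2: well-formed.
(e) sonority 7-4-3-1: well-formed.

5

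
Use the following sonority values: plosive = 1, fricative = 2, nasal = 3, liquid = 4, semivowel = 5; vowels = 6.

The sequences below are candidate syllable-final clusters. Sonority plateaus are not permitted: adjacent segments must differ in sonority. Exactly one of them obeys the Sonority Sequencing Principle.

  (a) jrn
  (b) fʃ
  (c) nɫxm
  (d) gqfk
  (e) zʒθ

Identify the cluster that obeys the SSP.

a

(a) jrn: profile 5-4-3 — obeys.
(b) fʃ: profile 2-2 — violates.
(c) nɫxm: profile 3-4-2-3 — violates.
(d) gqfk: profile 1-1-2-1 — violates.
(e) zʒθ: profile 2-2-2 — violates.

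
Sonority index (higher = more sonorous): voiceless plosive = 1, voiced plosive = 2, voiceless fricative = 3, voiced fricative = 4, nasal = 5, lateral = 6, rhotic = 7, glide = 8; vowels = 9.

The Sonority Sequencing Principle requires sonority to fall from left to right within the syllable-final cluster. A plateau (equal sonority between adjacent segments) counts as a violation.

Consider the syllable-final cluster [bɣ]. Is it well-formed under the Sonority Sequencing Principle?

no

/b/ is a voiced plosive (sonority 2).
/ɣ/ is a voiced fricative (sonority 4).
The profile is 2-4. Between /b/ (2) and /ɣ/ (4) sonority does not fall, so the cluster violates the SSP.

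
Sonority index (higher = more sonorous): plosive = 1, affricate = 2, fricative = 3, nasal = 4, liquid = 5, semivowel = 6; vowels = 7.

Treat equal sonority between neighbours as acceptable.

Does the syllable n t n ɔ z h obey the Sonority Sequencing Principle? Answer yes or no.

Onset: /n/ is a nasal (sonority 4), /t/ is a plosive (sonority 1), /n/ is a nasal (sonority 4); then the nucleus /ɔ/ (sonority 7).
Onset profile 4-1-4-7 — does not rise throughout.
Coda: /z/ is a fricative (sonority 3), /h/ is a fricative (sonority 3).
Coda profile 7-3-3 — falls from the nucleus.

no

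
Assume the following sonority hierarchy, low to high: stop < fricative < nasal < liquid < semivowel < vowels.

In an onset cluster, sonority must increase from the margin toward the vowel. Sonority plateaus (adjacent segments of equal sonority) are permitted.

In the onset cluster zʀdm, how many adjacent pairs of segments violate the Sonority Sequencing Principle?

/z/: fricative = 2.
/ʀ/: liquid = 4.
/d/: stop = 1.
/m/: nasal = 3.
/z/→/ʀ/: 2→4 (rises) — ok.
/ʀ/→/d/: 4→1 (does not rise) — violation.
/d/→/m/: 1→3 (rises) — ok.

1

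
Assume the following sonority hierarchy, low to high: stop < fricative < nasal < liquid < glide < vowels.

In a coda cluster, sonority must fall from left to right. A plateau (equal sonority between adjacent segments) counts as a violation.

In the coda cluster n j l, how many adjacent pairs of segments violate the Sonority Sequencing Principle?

/n/ is a nasal (sonority 3).
/j/ is a glide (sonority 5).
/l/ is a liquid (sonority 4).
/n/→/j/: 3→5 (does not fall) — violation.
/j/→/l/: 5→4 (falls) — ok.

1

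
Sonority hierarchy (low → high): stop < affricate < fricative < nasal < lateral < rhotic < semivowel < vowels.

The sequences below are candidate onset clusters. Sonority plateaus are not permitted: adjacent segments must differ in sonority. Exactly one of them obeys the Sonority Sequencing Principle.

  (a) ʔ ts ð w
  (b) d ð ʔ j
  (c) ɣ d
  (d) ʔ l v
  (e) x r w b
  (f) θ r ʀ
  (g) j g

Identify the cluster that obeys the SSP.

(a) ʔ ts ð w: profile 1-2-3-7 — obeys.
(b) d ð ʔ j: profile 1-3-1-7 — violates.
(c) ɣ d: profile 3-1 — violates.
(d) ʔ l v: profile 1-5-3 — violates.
(e) x r w b: profile 3-6-7-1 — violates.
(f) θ r ʀ: profile 3-6-6 — violates.
(g) j g: profile 7-1 — violates.

a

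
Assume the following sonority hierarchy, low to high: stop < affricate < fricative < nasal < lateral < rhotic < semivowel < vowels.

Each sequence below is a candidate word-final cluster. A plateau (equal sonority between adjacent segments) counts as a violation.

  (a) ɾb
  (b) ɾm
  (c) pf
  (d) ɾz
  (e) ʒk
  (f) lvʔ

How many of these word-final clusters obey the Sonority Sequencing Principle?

(a) 6-1 → obeys
(b) 6-4 → obeys
(c) 1-3 → violates
(d) 6-3 → obeys
(e) 3-1 → obeys
(f) 5-3-1 → obeys

5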